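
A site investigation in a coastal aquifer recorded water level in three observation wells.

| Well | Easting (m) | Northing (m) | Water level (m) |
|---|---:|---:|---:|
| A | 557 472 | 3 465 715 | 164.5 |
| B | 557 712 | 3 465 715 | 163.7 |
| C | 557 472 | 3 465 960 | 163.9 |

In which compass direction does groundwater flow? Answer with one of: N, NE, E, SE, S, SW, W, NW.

NE

∂h/∂x = (163.7 − 164.5) / (557712 − 557472) = -0.003333
∂h/∂y = (163.9 − 164.5) / (3465960 − 3465715) = -0.002449
Flow = −∇h = (+0.003333 east, +0.002449 north), which points northeast.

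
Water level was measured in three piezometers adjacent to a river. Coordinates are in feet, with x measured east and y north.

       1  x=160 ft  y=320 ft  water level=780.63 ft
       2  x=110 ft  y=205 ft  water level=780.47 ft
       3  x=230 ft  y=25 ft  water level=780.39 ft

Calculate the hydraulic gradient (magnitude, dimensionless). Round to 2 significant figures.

0.0013

With h = a·x + b·y + c and 1 as origin, the differences give:
  (-50)·a + (-115)·b = -0.16
  70·a + (-295)·b = -0.24
Eliminate b (×(-295) and ×(-115), subtract): 22800·a = 19.600 → a = ∂h/∂x = +0.0008596
Back-substitute: b = ∂h/∂y = +0.001018.
|∇h| = √(0.0008596² + 0.001018²) = 0.001332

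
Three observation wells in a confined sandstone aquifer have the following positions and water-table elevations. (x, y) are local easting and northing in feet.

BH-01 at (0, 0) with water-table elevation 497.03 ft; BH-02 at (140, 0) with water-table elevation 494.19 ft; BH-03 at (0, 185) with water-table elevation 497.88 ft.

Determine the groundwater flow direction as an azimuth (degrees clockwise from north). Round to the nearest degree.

103°

∂h/∂x = (494.19 − 497.03) / (140 − 0) = -0.02029
∂h/∂y = (497.88 − 497.03) / (185 − 0) = +0.004595
Flow direction (−∇h) has components (+0.02029 E, -0.004595 N).
Azimuth = atan2(E, N) = atan2(+0.02029, -0.004595) = 102.8° ≈ 103°.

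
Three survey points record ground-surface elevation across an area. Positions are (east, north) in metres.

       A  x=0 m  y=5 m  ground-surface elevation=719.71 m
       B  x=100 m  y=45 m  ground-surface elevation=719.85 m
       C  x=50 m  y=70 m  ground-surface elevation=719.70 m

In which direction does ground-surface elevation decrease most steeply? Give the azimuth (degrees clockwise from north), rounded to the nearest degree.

310°

With z = a·x + b·y + c and A as origin, the differences give:
  100·a + 40·b = +0.14
  50·a + 65·b = -0.01
Eliminate b (×65 and ×40, subtract): 4500·a = 9.500 → a = ∂z/∂x = +0.002111
Back-substitute: b = ∂z/∂y = -0.001778.
Steepest decrease is along −∇f: components (-0.002111 E, +0.001778 N).
Azimuth = atan2(-0.002111, +0.001778) = 310.1° ≈ 310°.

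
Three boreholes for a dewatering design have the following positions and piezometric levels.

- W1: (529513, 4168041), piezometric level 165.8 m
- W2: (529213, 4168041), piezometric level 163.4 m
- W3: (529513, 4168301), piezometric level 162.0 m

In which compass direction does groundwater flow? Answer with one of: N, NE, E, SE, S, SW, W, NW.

NW

∂h/∂x = (163.4 − 165.8) / (529213 − 529513) = +0.008000
∂h/∂y = (162.0 − 165.8) / (4168301 − 4168041) = -0.01462
Flow = −∇h = (-0.008000 east, +0.01462 north), which points northwest.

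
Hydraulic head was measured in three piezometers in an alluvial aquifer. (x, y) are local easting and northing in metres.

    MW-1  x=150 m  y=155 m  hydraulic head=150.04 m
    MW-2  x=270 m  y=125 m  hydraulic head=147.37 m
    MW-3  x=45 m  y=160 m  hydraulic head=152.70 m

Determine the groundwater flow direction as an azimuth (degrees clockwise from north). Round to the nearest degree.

With h = a·x + b·y + c and MW-1 as origin, the differences give:
  120·a + (-30)·b = -2.67
  (-105)·a + 5·b = +2.66
Eliminate b (×5 and ×(-30), subtract): -2550·a = 66.450 → a = ∂h/∂x = -0.02606
Back-substitute: b = ∂h/∂y = -0.01524.
Flow direction (−∇h) has components (+0.02606 E, +0.01524 N).
Azimuth = atan2(E, N) = atan2(+0.02606, +0.01524) = 59.7° ≈ 060°.

060°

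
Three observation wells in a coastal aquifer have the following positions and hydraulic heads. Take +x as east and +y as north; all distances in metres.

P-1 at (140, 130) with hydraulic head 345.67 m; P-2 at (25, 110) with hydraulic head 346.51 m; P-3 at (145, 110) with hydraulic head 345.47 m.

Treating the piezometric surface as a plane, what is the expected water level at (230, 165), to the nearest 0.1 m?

With h = a·x + b·y + c and P-1 as origin, the differences give:
  (-115)·a + (-20)·b = +0.84
  5·a + (-20)·b = -0.20
Eliminate b (×(-20) and ×(-20), subtract): 2400·a = -20.800 → a = ∂h/∂x = -0.008667
Back-substitute: b = ∂h/∂y = +0.007833.
h(230, 165) = 345.67 + (-0.008667)·(90) + (+0.007833)·(35) = 345.67 -0.780 +0.274 = 345.164 m.

345.2 m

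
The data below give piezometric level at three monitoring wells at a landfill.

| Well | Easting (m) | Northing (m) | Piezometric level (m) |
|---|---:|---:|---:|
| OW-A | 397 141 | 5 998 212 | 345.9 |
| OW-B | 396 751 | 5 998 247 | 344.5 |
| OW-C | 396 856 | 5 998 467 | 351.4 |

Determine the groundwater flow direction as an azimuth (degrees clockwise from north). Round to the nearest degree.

192°

Taking OW-A as reference: OW-B−OW-A = (-390, 35, -1.4); OW-C−OW-A = (-285, 255, +5.5).
Solve a·Δx + b·Δy = Δh: det = (-390)·255 − (-285)·35 = -89475.
∂h/∂x = [(-1.4)·255 − (+5.5)·35] / -89475 = +0.006141
∂h/∂y = [(-390)·(+5.5) − (-285)·(-1.4)] / -89475 = +0.02843
Flow direction (−∇h) has components (-0.006141 E, -0.02843 N).
Azimuth = atan2(E, N) = atan2(-0.006141, -0.02843) = 192.2° ≈ 192°.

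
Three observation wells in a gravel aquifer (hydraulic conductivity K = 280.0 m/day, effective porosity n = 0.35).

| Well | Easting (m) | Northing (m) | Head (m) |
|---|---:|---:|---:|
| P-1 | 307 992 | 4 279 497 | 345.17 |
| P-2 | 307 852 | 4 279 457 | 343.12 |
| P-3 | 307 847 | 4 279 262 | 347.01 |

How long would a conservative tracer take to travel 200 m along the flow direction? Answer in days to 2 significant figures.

Three-point gradient (reference P-1): Δ to P-2 = (-140, -40, -2.05), Δ to P-3 = (-145, -235, +1.84).
∂h/∂x = +0.02049, ∂h/∂y = -0.02047 (det = 27100).
|∇h| = √(0.02049² + -0.02047²) = 0.02896
Seepage velocity v = K·i/n = 280.0 × 0.02896 / 0.35 = 23.17 m/day.
t = 200 / 23.17 = 8.632 days.

8.6 days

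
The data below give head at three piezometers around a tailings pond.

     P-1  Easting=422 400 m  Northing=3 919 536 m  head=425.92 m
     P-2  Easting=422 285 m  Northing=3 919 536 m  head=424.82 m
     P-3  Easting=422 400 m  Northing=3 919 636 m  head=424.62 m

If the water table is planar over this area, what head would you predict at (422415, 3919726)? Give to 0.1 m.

423.6 m

∂h/∂x = (424.82 − 425.92) / (422285 − 422400) = +0.009565
∂h/∂y = (424.62 − 425.92) / (3919636 − 3919536) = -0.01300
h(422415, 3919726) = 425.92 + (+0.009565)·(15) + (-0.01300)·(190) = 425.92 +0.143 -2.470 = 423.593 m.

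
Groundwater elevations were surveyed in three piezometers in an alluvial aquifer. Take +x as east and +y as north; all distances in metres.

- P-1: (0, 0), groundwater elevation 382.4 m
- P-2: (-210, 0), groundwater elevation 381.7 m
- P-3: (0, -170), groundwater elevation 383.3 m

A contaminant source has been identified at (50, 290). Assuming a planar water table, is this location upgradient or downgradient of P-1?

downgradient

∂h/∂x = (381.7 − 382.4) / (-210 − 0) = +0.003333
∂h/∂y = (383.3 − 382.4) / (-170 − 0) = -0.005294
Head at (50, 290) = 382.4 + (+0.003333)·(50) + (-0.005294)·(290) = 381.03 m.
That is lower than the 382.4 m at P-1, so the point is downgradient.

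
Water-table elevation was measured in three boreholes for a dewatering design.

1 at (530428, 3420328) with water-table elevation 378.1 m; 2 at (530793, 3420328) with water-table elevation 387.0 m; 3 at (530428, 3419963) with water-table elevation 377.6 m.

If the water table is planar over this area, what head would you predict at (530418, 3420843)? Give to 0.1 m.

∂h/∂x = (387.0 − 378.1) / (530793 − 530428) = +0.02438
∂h/∂y = (377.6 − 378.1) / (3419963 − 3420328) = +0.001370
h(530418, 3420843) = 378.1 + (+0.02438)·(-10) + (+0.001370)·(515) = 378.1 -0.244 +0.705 = 378.562 m.

378.6 m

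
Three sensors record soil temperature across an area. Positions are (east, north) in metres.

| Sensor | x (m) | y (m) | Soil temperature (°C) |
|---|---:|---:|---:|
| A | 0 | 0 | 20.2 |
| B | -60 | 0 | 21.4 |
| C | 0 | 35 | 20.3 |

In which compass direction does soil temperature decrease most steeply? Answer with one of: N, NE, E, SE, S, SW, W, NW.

E

∂T/∂x = (21.4 − 20.2) / (-60 − 0) = -0.02000
∂T/∂y = (20.3 − 20.2) / (35 − 0) = +0.002857
Steepest decrease is along −∇f = (+0.02000 E, -0.002857 N) → east.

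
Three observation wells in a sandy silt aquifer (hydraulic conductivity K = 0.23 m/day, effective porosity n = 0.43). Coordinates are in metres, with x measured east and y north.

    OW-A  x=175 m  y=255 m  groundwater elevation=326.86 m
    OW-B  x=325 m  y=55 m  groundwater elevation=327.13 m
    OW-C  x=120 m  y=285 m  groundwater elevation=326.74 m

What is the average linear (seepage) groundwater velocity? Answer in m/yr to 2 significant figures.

With h = a·x + b·y + c and OW-A as origin, the differences give:
  150·a + (-200)·b = +0.27
  (-55)·a + 30·b = -0.12
Eliminate b (×30 and ×(-200), subtract): -6500·a = -15.900 → a = ∂h/∂x = +0.002446
Back-substitute: b = ∂h/∂y = +0.0004846.
|∇h| = √(0.002446² + 0.0004846²) = 0.002494
Seepage velocity v = K·i/n = 0.23 × 0.002494 / 0.43 = 0.001334 m/day = 0.4872 m/yr.

0.49 m/yr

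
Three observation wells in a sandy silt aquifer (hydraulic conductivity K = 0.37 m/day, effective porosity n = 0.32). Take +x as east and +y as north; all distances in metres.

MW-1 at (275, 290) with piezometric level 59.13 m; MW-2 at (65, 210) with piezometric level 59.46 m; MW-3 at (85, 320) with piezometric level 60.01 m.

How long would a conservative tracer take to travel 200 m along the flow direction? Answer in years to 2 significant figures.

With h = a·x + b·y + c and MW-1 as origin, the differences give:
  (-210)·a + (-80)·b = +0.33
  (-190)·a + 30·b = +0.88
Eliminate b (×30 and ×(-80), subtract): -21500·a = 80.300 → a = ∂h/∂x = -0.003735
Back-substitute: b = ∂h/∂y = +0.005679.
|∇h| = √(-0.003735² + 0.005679²) = 0.006797
Seepage velocity v = K·i/n = 0.37 × 0.006797 / 0.32 = 0.007859 m/day.
t = 200 / 0.007859 = 2.545e+04 days = 69.7 years.

70 years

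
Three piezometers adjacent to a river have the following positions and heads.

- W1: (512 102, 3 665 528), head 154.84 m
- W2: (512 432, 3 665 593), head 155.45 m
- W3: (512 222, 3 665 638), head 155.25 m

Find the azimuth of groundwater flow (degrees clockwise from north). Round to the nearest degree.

213°

Differences from W1: to W2 (Δx, Δy, Δh) = (330, 65, +0.61); to W3 = (120, 110, +0.41).
Solve a·Δx + b·Δy = Δh: det = 330·110 − 120·65 = 28500.
∂h/∂x = [(+0.61)·110 − (+0.41)·65] / 28500 = +0.001419
∂h/∂y = [330·(+0.41) − 120·(+0.61)] / 28500 = +0.002179
Flow direction (−∇h) has components (-0.001419 E, -0.002179 N).
Azimuth = atan2(E, N) = atan2(-0.001419, -0.002179) = 213.1° ≈ 213°.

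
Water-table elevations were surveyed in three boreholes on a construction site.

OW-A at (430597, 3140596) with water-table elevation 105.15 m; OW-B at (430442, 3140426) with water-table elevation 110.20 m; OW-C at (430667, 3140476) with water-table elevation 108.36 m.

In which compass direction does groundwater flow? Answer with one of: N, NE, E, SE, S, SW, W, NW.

N

Differences from OW-A: to OW-B (Δx, Δy, Δh) = (-155, -170, +5.05); to OW-C = (70, -120, +3.21).
Solve a·Δx + b·Δy = Δh: det = (-155)·(-120) − 70·(-170) = 30500.
∂h/∂x = [(+5.05)·(-120) − (+3.21)·(-170)] / 30500 = -0.001977
∂h/∂y = [(-155)·(+3.21) − 70·(+5.05)] / 30500 = -0.02790
Flow = −∇h = (+0.001977 east, +0.02790 north), which points north.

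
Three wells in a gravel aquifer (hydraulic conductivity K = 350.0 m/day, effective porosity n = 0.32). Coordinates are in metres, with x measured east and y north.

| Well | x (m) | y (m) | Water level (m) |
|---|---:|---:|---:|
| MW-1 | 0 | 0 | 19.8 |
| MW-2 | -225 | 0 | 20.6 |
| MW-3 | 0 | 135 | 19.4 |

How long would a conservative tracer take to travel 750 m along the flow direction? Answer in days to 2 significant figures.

∂h/∂x = (20.6 − 19.8) / (-225 − 0) = -0.003556
∂h/∂y = (19.4 − 19.8) / (135 − 0) = -0.002963
|∇h| = √(-0.003556² + -0.002963²) = 0.004629
Seepage velocity v = K·i/n = 350.0 × 0.004629 / 0.32 = 5.063 m/day.
t = 750 / 5.063 = 148.1 days.

150 days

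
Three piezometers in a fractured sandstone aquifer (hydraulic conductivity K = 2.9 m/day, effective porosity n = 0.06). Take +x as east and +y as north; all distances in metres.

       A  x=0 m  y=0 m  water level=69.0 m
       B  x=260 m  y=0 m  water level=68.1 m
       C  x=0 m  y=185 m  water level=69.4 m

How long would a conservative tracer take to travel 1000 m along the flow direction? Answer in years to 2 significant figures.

14 years

∂h/∂x = (68.1 − 69.0) / (260 − 0) = -0.003462
∂h/∂y = (69.4 − 69.0) / (185 − 0) = +0.002162
|∇h| = √(-0.003462² + 0.002162²) = 0.004082
Seepage velocity v = K·i/n = 2.9 × 0.004082 / 0.06 = 0.1973 m/day.
t = 1000 / 0.1973 = 5068 days = 13.9 years.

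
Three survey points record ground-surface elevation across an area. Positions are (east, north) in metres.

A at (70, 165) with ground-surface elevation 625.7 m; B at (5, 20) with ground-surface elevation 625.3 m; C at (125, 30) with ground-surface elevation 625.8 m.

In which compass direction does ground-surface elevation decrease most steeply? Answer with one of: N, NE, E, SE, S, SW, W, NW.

Taking A as reference: B−A = (-65, -145, -0.4); C−A = (55, -135, +0.1).
Determinant of the coordinate differences = (-65)·(-135) − 55·(-145) = 16750.
∂z/∂x = [(-0.4)·(-135) − (+0.1)·(-145)] / 16750 = +0.004090
∂z/∂y = [(-65)·(+0.1) − 55·(-0.4)] / 16750 = +0.0009254
Steepest decrease is along −∇f = (-0.004090 E, -0.0009254 N) → west.

W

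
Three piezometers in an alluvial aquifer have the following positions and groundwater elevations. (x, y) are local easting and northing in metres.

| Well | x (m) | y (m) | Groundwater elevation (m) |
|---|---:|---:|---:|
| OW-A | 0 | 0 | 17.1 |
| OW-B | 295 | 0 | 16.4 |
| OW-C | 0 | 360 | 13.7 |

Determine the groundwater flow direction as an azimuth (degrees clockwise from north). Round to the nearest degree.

014°

∂h/∂x = (16.4 − 17.1) / (295 − 0) = -0.002373
∂h/∂y = (13.7 − 17.1) / (360 − 0) = -0.009444
Flow direction (−∇h) has components (+0.002373 E, +0.009444 N).
Azimuth = atan2(E, N) = atan2(+0.002373, +0.009444) = 14.1° ≈ 014°.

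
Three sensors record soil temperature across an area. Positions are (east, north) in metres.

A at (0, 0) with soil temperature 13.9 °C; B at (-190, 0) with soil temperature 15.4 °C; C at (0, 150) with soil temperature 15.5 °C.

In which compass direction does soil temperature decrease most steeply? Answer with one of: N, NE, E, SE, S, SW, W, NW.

∂T/∂x = (15.4 − 13.9) / (-190 − 0) = -0.007895
∂T/∂y = (15.5 − 13.9) / (150 − 0) = +0.01067
Steepest decrease is along −∇f = (+0.007895 E, -0.01067 N) → southeast.

SE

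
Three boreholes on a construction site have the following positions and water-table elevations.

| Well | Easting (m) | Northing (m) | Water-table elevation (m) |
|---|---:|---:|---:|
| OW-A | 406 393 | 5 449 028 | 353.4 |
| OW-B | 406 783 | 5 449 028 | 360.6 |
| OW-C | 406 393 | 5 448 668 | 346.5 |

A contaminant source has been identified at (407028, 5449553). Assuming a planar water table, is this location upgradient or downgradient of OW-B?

upgradient

∂h/∂x = (360.6 − 353.4) / (406783 − 406393) = +0.01846
∂h/∂y = (346.5 − 353.4) / (5448668 − 5449028) = +0.01917
Head at (407028, 5449553) = 353.4 + (+0.01846)·(635) + (+0.01917)·(525) = 375.19 m.
That is higher than the 360.6 m at OW-B, so the point is upgradient.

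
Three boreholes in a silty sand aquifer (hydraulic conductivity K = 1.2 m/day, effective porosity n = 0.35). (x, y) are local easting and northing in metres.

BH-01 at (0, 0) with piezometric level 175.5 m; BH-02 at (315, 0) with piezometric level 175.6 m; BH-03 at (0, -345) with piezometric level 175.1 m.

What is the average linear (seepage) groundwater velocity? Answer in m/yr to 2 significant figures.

1.5 m/yr

∂h/∂x = (175.6 − 175.5) / (315 − 0) = +0.0003175
∂h/∂y = (175.1 − 175.5) / (-345 − 0) = +0.001159
|∇h| = √(0.0003175² + 0.001159²) = 0.001202
Seepage velocity v = K·i/n = 1.2 × 0.001202 / 0.35 = 0.004121 m/day = 1.505 m/yr.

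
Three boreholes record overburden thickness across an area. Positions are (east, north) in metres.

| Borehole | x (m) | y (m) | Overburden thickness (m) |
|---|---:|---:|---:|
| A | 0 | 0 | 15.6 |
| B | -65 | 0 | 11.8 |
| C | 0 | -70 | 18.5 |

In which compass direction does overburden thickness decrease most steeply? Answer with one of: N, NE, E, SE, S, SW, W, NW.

NW

∂d/∂x = (11.8 − 15.6) / (-65 − 0) = +0.05846
∂d/∂y = (18.5 − 15.6) / (-70 − 0) = -0.04143
Steepest decrease is along −∇f = (-0.05846 E, +0.04143 N) → northwest.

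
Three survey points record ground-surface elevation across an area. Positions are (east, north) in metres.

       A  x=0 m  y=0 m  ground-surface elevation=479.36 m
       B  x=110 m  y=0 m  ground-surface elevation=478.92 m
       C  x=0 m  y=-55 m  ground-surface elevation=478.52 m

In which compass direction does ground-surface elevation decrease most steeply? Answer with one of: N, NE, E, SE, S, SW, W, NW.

∂z/∂x = (478.92 − 479.36) / (110 − 0) = -0.004000
∂z/∂y = (478.52 − 479.36) / (-55 − 0) = +0.01527
Steepest decrease is along −∇f = (+0.004000 E, -0.01527 N) → south.

S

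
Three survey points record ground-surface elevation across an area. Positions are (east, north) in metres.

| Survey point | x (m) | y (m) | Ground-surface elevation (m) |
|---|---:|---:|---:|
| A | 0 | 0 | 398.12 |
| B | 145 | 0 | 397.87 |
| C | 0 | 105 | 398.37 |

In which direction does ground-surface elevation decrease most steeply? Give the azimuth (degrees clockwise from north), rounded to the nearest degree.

144°

∂z/∂x = (397.87 − 398.12) / (145 − 0) = -0.001724
∂z/∂y = (398.37 − 398.12) / (105 − 0) = +0.002381
Steepest decrease is along −∇f: components (+0.001724 E, -0.002381 N).
Azimuth = atan2(+0.001724, -0.002381) = 144.1° ≈ 144°.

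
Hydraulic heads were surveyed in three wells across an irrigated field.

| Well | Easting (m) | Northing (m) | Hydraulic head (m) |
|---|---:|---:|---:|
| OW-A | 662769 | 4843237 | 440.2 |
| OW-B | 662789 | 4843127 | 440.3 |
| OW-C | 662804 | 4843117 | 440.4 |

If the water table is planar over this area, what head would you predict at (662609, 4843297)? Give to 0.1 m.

Differences from OW-A: to OW-B (Δx, Δy, Δh) = (20, -110, +0.1); to OW-C = (35, -120, +0.2).
Determinant of the coordinate differences = 20·(-120) − 35·(-110) = 1450.
∂h/∂x = [(+0.1)·(-120) − (+0.2)·(-110)] / 1450 = +0.006897
∂h/∂y = [20·(+0.2) − 35·(+0.1)] / 1450 = +0.0003448
h(662609, 4843297) = 440.2 + (+0.006897)·(-160) + (+0.0003448)·(60) = 440.2 -1.103 +0.021 = 439.117 m.

439.1 m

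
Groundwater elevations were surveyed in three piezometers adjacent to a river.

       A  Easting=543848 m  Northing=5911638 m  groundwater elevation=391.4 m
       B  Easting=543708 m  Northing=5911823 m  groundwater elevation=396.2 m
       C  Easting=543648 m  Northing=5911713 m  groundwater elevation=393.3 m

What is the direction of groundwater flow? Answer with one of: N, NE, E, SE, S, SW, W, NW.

S

Differences from A: to B (Δx, Δy, Δh) = (-140, 185, +4.8); to C = (-200, 75, +1.9).
Solve a·Δx + b·Δy = Δh: det = (-140)·75 − (-200)·185 = 26500.
∂h/∂x = [(+4.8)·75 − (+1.9)·185] / 26500 = +0.0003208
∂h/∂y = [(-140)·(+1.9) − (-200)·(+4.8)] / 26500 = +0.02619
Flow = −∇h = (-0.0003208 east, -0.02619 north), which points south.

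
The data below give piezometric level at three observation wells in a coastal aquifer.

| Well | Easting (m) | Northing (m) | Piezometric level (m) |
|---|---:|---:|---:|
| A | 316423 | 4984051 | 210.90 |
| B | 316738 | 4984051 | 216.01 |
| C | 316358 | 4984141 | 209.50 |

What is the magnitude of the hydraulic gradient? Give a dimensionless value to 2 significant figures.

0.017

Taking A as reference: B−A = (315, 0, +5.11); C−A = (-65, 90, -1.40).
Solve a·Δx + b·Δy = Δh: det = 315·90 − (-65)·0 = 28350.
∂h/∂x = [(+5.11)·90 − (-1.40)·0] / 28350 = +0.01622
∂h/∂y = [315·(-1.40) − (-65)·(+5.11)] / 28350 = -0.003840
|∇h| = √(0.01622² + -0.003840²) = 0.01667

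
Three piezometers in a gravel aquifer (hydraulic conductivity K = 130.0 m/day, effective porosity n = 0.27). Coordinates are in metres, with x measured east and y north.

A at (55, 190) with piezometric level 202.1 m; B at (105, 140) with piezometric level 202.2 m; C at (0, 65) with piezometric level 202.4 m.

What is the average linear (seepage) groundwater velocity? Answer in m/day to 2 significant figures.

Differences from A: to B (Δx, Δy, Δh) = (50, -50, +0.1); to C = (-55, -125, +0.3).
Determinant of the coordinate differences = 50·(-125) − (-55)·(-50) = -9000.
∂h/∂x = [(+0.1)·(-125) − (+0.3)·(-50)] / -9000 = -0.0002778
∂h/∂y = [50·(+0.3) − (-55)·(+0.1)] / -9000 = -0.002278
|∇h| = √(-0.0002778² + -0.002278²) = 0.002295
Seepage velocity v = K·i/n = 130.0 × 0.002295 / 0.27 = 1.105 m/day.

1.1 m/day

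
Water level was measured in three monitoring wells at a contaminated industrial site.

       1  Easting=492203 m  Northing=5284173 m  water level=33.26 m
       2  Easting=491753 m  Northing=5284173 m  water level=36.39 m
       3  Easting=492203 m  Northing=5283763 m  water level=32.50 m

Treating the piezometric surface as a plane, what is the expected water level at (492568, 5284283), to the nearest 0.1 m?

30.9 m

∂h/∂x = (36.39 − 33.26) / (491753 − 492203) = -0.006956
∂h/∂y = (32.50 − 33.26) / (5283763 − 5284173) = +0.001854
h(492568, 5284283) = 33.26 + (-0.006956)·(365) + (+0.001854)·(110) = 33.26 -2.539 +0.204 = 30.925 m.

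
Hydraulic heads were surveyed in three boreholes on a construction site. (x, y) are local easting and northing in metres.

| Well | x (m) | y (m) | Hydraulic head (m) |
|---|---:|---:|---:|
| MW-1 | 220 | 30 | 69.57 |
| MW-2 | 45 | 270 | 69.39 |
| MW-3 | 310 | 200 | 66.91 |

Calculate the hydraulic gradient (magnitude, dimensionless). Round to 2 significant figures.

With h = a·x + b·y + c and MW-1 as origin, the differences give:
  (-175)·a + 240·b = -0.18
  90·a + 170·b = -2.66
Eliminate b (×170 and ×240, subtract): -51350·a = 607.800 → a = ∂h/∂x = -0.01184
Back-substitute: b = ∂h/∂y = -0.009381.
|∇h| = √(-0.01184² + -0.009381²) = 0.01511

0.015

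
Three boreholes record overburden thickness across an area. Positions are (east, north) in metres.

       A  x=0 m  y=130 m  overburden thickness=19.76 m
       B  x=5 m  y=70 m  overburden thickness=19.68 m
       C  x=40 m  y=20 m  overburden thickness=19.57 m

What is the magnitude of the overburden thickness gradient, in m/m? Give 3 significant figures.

0.00186 m/m

Taking A as reference: B−A = (5, -60, -0.08); C−A = (40, -110, -0.19).
Solve a·Δx + b·Δy = Δd: det = 5·(-110) − 40·(-60) = 1850.
∂d/∂x = [(-0.08)·(-110) − (-0.19)·(-60)] / 1850 = -0.001405
∂d/∂y = [5·(-0.19) − 40·(-0.08)] / 1850 = +0.001216
|∇f| = √(-0.001405² + 0.001216²) = 0.001858 m/m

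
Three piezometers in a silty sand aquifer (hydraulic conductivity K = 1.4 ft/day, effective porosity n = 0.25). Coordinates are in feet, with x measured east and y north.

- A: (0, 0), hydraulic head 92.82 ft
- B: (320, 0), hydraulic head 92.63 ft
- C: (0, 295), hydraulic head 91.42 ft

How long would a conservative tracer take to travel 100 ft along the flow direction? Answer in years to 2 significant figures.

10 years

∂h/∂x = (92.63 − 92.82) / (320 − 0) = -0.0005937
∂h/∂y = (91.42 − 92.82) / (295 − 0) = -0.004746
|∇h| = √(-0.0005937² + -0.004746²) = 0.004783
Seepage velocity v = K·i/n = 1.4 × 0.004783 / 0.25 = 0.02678 ft/day.
t = 100 / 0.02678 = 3734 days = 10.2 years.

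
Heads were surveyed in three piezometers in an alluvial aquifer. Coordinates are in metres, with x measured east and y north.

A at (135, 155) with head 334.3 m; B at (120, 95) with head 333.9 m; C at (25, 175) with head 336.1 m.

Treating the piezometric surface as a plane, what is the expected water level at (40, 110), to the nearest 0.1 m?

With h = a·x + b·y + c and A as origin, the differences give:
  (-15)·a + (-60)·b = -0.4
  (-110)·a + 20·b = +1.8
Eliminate b (×20 and ×(-60), subtract): -6900·a = 100.00 → a = ∂h/∂x = -0.01449
Back-substitute: b = ∂h/∂y = +0.01029.
h(40, 110) = 334.3 + (-0.01449)·(-95) + (+0.01029)·(-45) = 334.3 +1.377 -0.463 = 335.214 m.

335.2 m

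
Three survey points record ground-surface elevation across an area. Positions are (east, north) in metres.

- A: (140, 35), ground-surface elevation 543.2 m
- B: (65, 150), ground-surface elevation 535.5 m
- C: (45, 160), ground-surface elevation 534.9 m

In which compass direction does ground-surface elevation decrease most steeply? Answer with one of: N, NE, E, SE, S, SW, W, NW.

N

Three-point gradient (reference A): Δ to B = (-75, 115, -7.7), Δ to C = (-95, 125, -8.3).
∂z/∂x = -0.005161, ∂z/∂y = -0.07032 (det = 1550).
Steepest decrease is along −∇f = (+0.005161 E, +0.07032 N) → north.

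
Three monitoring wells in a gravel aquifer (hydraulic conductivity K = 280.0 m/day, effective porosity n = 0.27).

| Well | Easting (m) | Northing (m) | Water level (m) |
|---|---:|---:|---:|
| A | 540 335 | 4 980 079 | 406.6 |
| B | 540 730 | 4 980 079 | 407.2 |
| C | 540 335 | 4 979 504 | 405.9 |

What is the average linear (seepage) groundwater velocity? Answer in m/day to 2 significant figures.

2.0 m/day

∂h/∂x = (407.2 − 406.6) / (540730 − 540335) = +0.001519
∂h/∂y = (405.9 − 406.6) / (4979504 − 4980079) = +0.001217
|∇h| = √(0.001519² + 0.001217²) = 0.001946
Seepage velocity v = K·i/n = 280.0 × 0.001946 / 0.27 = 2.018 m/day.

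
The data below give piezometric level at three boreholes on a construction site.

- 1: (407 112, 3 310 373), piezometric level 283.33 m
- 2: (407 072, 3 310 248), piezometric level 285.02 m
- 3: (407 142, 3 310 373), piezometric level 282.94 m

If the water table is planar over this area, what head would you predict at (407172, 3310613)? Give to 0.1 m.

280.3 m

Taking 1 as reference: 2−1 = (-40, -125, +1.69); 3−1 = (30, 0, -0.39).
Solve a·Δx + b·Δy = Δh: det = (-40)·0 − 30·(-125) = 3750.
∂h/∂x = [(+1.69)·0 − (-0.39)·(-125)] / 3750 = -0.01300
∂h/∂y = [(-40)·(-0.39) − 30·(+1.69)] / 3750 = -0.009360
h(407172, 3310613) = 283.33 + (-0.01300)·(60) + (-0.009360)·(240) = 283.33 -0.780 -2.246 = 280.304 m.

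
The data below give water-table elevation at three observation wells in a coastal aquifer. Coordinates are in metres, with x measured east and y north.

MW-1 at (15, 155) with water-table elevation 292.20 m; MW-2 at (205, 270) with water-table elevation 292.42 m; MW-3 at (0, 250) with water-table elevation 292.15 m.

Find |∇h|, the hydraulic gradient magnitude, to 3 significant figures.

Three-point gradient (reference MW-1): Δ to MW-2 = (190, 115, +0.22), Δ to MW-3 = (-15, 95, -0.05).
∂h/∂x = +0.001348, ∂h/∂y = -0.0003135 (det = 19775).
|∇h| = √(0.001348² + -0.0003135²) = 0.001384

0.00138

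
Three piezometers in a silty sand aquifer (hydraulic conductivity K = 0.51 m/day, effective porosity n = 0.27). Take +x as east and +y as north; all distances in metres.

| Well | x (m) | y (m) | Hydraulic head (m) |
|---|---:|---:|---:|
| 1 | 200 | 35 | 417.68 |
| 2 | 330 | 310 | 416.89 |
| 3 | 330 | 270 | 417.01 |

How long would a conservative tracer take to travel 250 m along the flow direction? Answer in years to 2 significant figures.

Differences from 1: to 2 (Δx, Δy, Δh) = (130, 275, -0.79); to 3 = (130, 235, -0.67).
Determinant of the coordinate differences = 130·235 − 130·275 = -5200.
∂h/∂x = [(-0.79)·235 − (-0.67)·275] / -5200 = +0.0002692
∂h/∂y = [130·(-0.67) − 130·(-0.79)] / -5200 = -0.003000
|∇h| = √(0.0002692² + -0.003000²) = 0.003012
Seepage velocity v = K·i/n = 0.51 × 0.003012 / 0.27 = 0.005689 m/day.
t = 250 / 0.005689 = 4.394e+04 days = 120 years.

120 years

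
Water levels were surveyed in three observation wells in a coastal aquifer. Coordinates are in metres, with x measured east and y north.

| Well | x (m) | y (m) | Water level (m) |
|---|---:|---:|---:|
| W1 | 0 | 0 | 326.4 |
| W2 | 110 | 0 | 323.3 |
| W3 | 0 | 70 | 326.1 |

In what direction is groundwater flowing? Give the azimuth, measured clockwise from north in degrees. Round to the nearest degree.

∂h/∂x = (323.3 − 326.4) / (110 − 0) = -0.02818
∂h/∂y = (326.1 − 326.4) / (70 − 0) = -0.004286
Flow direction (−∇h) has components (+0.02818 E, +0.004286 N).
Azimuth = atan2(E, N) = atan2(+0.02818, +0.004286) = 81.4° ≈ 081°.

081°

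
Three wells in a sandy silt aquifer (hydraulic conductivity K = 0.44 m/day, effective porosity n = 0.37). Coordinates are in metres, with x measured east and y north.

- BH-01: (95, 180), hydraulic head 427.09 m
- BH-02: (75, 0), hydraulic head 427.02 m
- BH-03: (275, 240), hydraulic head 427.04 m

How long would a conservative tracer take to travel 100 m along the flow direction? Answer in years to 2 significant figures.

380 years

Differences from BH-01: to BH-02 (Δx, Δy, Δh) = (-20, -180, -0.07); to BH-03 = (180, 60, -0.05).
Determinant of the coordinate differences = (-20)·60 − 180·(-180) = 31200.
∂h/∂x = [(-0.07)·60 − (-0.05)·(-180)] / 31200 = -0.0004231
∂h/∂y = [(-20)·(-0.05) − 180·(-0.07)] / 31200 = +0.0004359
|∇h| = √(-0.0004231² + 0.0004359²) = 0.0006075
Seepage velocity v = K·i/n = 0.44 × 0.0006075 / 0.37 = 0.0007224 m/day.
t = 100 / 0.0007224 = 1.384e+05 days = 379 years.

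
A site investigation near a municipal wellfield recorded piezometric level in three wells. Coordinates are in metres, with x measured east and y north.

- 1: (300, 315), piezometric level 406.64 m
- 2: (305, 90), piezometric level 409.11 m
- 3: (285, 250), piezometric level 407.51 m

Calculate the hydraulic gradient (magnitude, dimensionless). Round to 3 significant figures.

0.0147

With h = a·x + b·y + c and 1 as origin, the differences give:
  5·a + (-225)·b = +2.47
  (-15)·a + (-65)·b = +0.87
Eliminate b (×(-65) and ×(-225), subtract): -3700·a = 35.200 → a = ∂h/∂x = -0.009514
Back-substitute: b = ∂h/∂y = -0.01119.
|∇h| = √(-0.009514² + -0.01119²) = 0.01469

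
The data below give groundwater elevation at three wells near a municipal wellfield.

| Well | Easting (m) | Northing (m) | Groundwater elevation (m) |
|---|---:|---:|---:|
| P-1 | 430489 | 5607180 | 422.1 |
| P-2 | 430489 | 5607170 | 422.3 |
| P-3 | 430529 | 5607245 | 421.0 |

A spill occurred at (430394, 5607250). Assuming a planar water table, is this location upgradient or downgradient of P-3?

downgradient

Differences from P-1: to P-2 (Δx, Δy, Δh) = (0, -10, +0.2); to P-3 = (40, 65, -1.1).
Solve a·Δx + b·Δy = Δh: det = 0·65 − 40·(-10) = 400.
∂h/∂x = [(+0.2)·65 − (-1.1)·(-10)] / 400 = +0.005000
∂h/∂y = [0·(-1.1) − 40·(+0.2)] / 400 = -0.02000
Head at (430394, 5607250) = 422.1 + (+0.005000)·(-95) + (-0.02000)·(70) = 420.22 m.
That is lower than the 421.0 m at P-3, so the point is downgradient.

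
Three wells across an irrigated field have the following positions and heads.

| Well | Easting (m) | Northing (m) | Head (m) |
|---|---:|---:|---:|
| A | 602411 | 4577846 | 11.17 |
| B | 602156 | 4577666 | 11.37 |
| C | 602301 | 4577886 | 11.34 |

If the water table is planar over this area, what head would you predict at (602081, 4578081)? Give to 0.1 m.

11.8 m

With h = a·x + b·y + c and A as origin, the differences give:
  (-255)·a + (-180)·b = +0.20
  (-110)·a + 40·b = +0.17
Eliminate b (×40 and ×(-180), subtract): -30000·a = 38.600 → a = ∂h/∂x = -0.001287
Back-substitute: b = ∂h/∂y = +0.0007117.
h(602081, 4578081) = 11.17 + (-0.001287)·(-330) + (+0.0007117)·(235) = 11.17 +0.425 +0.167 = 11.762 m.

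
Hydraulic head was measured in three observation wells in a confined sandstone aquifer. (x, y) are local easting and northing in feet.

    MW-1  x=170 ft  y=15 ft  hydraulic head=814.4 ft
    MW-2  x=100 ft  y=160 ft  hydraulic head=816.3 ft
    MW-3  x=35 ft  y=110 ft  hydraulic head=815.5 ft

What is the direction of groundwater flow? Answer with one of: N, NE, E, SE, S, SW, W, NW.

S

With h = a·x + b·y + c and MW-1 as origin, the differences give:
  (-70)·a + 145·b = +1.9
  (-135)·a + 95·b = +1.1
Eliminate b (×95 and ×145, subtract): 12925·a = 21.00 → a = ∂h/∂x = +0.001625
Back-substitute: b = ∂h/∂y = +0.01389.
Flow = −∇h = (-0.001625 east, -0.01389 north), which points south.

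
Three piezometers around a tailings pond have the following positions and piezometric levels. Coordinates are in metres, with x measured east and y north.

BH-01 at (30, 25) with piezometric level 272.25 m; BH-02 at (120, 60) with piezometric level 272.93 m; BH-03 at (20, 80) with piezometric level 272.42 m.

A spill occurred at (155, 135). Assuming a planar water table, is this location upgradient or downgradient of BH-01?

upgradient

Differences from BH-01: to BH-02 (Δx, Δy, Δh) = (90, 35, +0.68); to BH-03 = (-10, 55, +0.17).
Solve a·Δx + b·Δy = Δh: det = 90·55 − (-10)·35 = 5300.
∂h/∂x = [(+0.68)·55 − (+0.17)·35] / 5300 = +0.005934
∂h/∂y = [90·(+0.17) − (-10)·(+0.68)] / 5300 = +0.004170
Head at (155, 135) = 272.25 + (+0.005934)·(125) + (+0.004170)·(110) = 273.45 m.
That is higher than the 272.25 m at BH-01, so the point is upgradient.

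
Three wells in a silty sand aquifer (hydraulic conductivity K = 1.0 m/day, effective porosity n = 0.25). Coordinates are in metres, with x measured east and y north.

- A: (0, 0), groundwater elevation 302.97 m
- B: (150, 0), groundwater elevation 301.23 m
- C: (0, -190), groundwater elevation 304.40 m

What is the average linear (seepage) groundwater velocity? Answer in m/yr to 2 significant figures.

∂h/∂x = (301.23 − 302.97) / (150 − 0) = -0.01160
∂h/∂y = (304.40 − 302.97) / (-190 − 0) = -0.007526
|∇h| = √(-0.01160² + -0.007526²) = 0.01383
Seepage velocity v = K·i/n = 1.0 × 0.01383 / 0.25 = 0.05532 m/day = 20.21 m/yr.

20 m/yr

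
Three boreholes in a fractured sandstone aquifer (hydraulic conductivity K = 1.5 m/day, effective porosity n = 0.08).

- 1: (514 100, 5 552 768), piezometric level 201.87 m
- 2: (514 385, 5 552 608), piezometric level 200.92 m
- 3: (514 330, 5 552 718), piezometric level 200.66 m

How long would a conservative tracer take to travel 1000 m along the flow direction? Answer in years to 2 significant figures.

Differences from 1: to 2 (Δx, Δy, Δh) = (285, -160, -0.95); to 3 = (230, -50, -1.21).
Solve a·Δx + b·Δy = Δh: det = 285·(-50) − 230·(-160) = 22550.
∂h/∂x = [(-0.95)·(-50) − (-1.21)·(-160)] / 22550 = -0.006479
∂h/∂y = [285·(-1.21) − 230·(-0.95)] / 22550 = -0.005603
|∇h| = √(-0.006479² + -0.005603²) = 0.008566
Seepage velocity v = K·i/n = 1.5 × 0.008566 / 0.08 = 0.1606 m/day.
t = 1000 / 0.1606 = 6227 days = 17 years.

17 years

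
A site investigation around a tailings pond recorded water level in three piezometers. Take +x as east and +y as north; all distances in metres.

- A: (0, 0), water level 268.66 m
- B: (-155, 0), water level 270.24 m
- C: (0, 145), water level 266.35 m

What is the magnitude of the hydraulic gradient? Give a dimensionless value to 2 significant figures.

∂h/∂x = (270.24 − 268.66) / (-155 − 0) = -0.01019
∂h/∂y = (266.35 − 268.66) / (145 − 0) = -0.01593
|∇h| = √(-0.01019² + -0.01593²) = 0.01891

0.019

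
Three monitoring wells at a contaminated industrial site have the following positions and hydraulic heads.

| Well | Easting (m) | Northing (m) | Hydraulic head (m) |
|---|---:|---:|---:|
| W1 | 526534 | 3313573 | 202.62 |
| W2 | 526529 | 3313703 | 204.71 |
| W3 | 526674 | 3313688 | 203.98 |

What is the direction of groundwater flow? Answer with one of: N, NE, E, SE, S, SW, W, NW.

Taking W1 as reference: W2−W1 = (-5, 130, +2.09); W3−W1 = (140, 115, +1.36).
Solve a·Δx + b·Δy = Δh: det = (-5)·115 − 140·130 = -18775.
∂h/∂x = [(+2.09)·115 − (+1.36)·130] / -18775 = -0.003385
∂h/∂y = [(-5)·(+1.36) − 140·(+2.09)] / -18775 = +0.01595
Flow = −∇h = (+0.003385 east, -0.01595 north), which points south.

S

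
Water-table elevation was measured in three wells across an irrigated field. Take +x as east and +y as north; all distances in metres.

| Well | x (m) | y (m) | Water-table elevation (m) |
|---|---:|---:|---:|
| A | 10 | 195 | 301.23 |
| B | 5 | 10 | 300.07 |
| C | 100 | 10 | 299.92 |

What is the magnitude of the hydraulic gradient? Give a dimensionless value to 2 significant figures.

0.0065

With h = a·x + b·y + c and A as origin, the differences give:
  (-5)·a + (-185)·b = -1.16
  90·a + (-185)·b = -1.31
Eliminate b (×(-185) and ×(-185), subtract): 17575·a = -27.750 → a = ∂h/∂x = -0.001579
Back-substitute: b = ∂h/∂y = +0.006313.
|∇h| = √(-0.001579² + 0.006313²) = 0.006507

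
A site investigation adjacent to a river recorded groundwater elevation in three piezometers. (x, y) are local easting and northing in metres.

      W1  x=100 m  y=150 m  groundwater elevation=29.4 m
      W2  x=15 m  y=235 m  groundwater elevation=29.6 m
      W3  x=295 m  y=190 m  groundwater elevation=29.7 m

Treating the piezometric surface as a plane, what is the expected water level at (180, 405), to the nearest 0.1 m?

30.3 m

With h = a·x + b·y + c and W1 as origin, the differences give:
  (-85)·a + 85·b = +0.2
  195·a + 40·b = +0.3
Eliminate b (×40 and ×85, subtract): -19975·a = -17.50 → a = ∂h/∂x = +0.0008761
Back-substitute: b = ∂h/∂y = +0.003229.
h(180, 405) = 29.4 + (+0.0008761)·(80) + (+0.003229)·(255) = 29.4 +0.070 +0.823 = 30.293 m.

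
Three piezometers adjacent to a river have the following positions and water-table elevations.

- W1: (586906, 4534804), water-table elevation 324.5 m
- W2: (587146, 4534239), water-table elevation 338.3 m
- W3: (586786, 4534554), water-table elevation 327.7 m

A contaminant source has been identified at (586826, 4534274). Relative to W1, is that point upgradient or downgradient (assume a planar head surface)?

Differences from W1: to W2 (Δx, Δy, Δh) = (240, -565, +13.8); to W3 = (-120, -250, +3.2).
Determinant of the coordinate differences = 240·(-250) − (-120)·(-565) = -127800.
∂h/∂x = [(+13.8)·(-250) − (+3.2)·(-565)] / -127800 = +0.01285
∂h/∂y = [240·(+3.2) − (-120)·(+13.8)] / -127800 = -0.01897
Head at (586826, 4534274) = 324.5 + (+0.01285)·(-80) + (-0.01897)·(-530) = 333.52 m.
That is higher than the 324.5 m at W1, so the point is upgradient.

upgradient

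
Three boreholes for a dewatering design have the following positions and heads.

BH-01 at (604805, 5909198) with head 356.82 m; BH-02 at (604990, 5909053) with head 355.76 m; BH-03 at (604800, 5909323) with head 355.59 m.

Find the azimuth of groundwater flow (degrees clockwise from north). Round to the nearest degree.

Taking BH-01 as reference: BH-02−BH-01 = (185, -145, -1.06); BH-03−BH-01 = (-5, 125, -1.23).
Determinant of the coordinate differences = 185·125 − (-5)·(-145) = 22400.
∂h/∂x = [(-1.06)·125 − (-1.23)·(-145)] / 22400 = -0.01388
∂h/∂y = [185·(-1.23) − (-5)·(-1.06)] / 22400 = -0.01040
Flow direction (−∇h) has components (+0.01388 E, +0.01040 N).
Azimuth = atan2(E, N) = atan2(+0.01388, +0.01040) = 53.2° ≈ 053°.

053°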